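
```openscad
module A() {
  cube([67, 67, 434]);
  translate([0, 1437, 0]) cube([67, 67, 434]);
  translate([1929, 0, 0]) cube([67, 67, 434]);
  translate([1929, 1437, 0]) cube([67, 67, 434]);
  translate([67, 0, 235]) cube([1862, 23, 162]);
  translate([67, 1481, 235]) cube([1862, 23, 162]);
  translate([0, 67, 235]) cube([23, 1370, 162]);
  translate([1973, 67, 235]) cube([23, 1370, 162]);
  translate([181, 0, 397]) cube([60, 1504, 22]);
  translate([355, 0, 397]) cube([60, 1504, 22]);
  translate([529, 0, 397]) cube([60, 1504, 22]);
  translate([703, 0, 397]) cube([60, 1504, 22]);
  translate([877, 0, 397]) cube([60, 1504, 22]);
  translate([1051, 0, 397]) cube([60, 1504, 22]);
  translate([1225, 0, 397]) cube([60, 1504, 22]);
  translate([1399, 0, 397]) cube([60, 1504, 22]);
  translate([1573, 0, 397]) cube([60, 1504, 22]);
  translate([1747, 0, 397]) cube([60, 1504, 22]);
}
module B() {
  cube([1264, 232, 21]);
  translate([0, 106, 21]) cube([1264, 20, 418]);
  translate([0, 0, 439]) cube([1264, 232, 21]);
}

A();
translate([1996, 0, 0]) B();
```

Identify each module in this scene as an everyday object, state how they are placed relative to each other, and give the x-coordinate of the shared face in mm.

A is a bed frame. B is an I-beam. The I-beam is against the bed frame's +x side, with their −y faces flush. The x-coordinate of the shared face is 1996 mm.

The bed frame's +x face and the I-beam's −x face are both at x = 1996 mm.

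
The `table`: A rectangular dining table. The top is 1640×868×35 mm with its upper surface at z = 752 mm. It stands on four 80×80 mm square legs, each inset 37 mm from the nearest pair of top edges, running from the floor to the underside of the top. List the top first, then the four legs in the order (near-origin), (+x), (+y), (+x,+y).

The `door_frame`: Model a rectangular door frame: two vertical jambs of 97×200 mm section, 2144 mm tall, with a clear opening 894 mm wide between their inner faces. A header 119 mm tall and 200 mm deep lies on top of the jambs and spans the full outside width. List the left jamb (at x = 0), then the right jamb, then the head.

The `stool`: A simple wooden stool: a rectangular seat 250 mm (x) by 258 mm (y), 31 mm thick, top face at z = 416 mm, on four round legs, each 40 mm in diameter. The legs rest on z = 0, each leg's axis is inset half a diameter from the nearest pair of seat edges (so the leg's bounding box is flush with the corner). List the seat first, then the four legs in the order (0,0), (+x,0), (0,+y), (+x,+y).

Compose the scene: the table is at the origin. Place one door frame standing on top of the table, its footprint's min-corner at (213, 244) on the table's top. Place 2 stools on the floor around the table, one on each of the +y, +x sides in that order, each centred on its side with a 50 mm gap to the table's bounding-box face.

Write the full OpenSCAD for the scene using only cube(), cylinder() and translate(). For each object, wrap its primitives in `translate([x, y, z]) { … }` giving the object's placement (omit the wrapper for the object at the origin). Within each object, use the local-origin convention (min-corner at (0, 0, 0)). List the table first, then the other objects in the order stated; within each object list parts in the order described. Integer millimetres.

translate([0, 0, 717]) cube([1640, 868, 35]);
translate([37, 37, 0]) cube([80, 80, 717]);
translate([1523, 37, 0]) cube([80, 80, 717]);
translate([37, 751, 0]) cube([80, 80, 717]);
translate([1523, 751, 0]) cube([80, 80, 717]);
translate([213, 244, 752]) {
  cube([97, 200, 2144]);
  translate([991, 0, 0]) cube([97, 200, 2144]);
  translate([0, 0, 2144]) cube([1088, 200, 119]);
}
translate([695, 918, 0]) {
  translate([0, 0, 385]) cube([250, 258, 31]);
  translate([20, 20, 0]) cylinder(h = 385, r = 20);
  translate([230, 20, 0]) cylinder(h = 385, r = 20);
  translate([20, 238, 0]) cylinder(h = 385, r = 20);
  translate([230, 238, 0]) cylinder(h = 385, r = 20);
}
translate([1690, 305, 0]) {
  translate([0, 0, 385]) cube([250, 258, 31]);
  translate([20, 20, 0]) cylinder(h = 385, r = 20);
  translate([230, 20, 0]) cylinder(h = 385, r = 20);
  translate([20, 238, 0]) cylinder(h = 385, r = 20);
  translate([230, 238, 0]) cylinder(h = 385, r = 20);
}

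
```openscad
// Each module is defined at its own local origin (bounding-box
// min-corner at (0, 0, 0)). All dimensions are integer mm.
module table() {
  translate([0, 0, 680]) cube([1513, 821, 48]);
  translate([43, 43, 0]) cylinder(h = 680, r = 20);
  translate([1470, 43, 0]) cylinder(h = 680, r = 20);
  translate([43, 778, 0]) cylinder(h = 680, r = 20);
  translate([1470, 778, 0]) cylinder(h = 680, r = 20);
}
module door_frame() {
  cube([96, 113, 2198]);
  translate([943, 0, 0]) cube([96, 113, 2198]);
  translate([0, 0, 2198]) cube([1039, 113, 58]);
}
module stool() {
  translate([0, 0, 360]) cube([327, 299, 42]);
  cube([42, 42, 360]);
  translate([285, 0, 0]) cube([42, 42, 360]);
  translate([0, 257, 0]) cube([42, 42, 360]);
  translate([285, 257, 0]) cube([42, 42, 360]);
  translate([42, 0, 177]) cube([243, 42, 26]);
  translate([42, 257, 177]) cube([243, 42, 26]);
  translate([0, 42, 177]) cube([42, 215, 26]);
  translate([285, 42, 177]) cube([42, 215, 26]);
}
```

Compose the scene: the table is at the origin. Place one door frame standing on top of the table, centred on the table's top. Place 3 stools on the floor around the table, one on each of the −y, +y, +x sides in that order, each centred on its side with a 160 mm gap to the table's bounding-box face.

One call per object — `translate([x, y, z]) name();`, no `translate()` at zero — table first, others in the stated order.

table();
translate([237, 354, 728]) door_frame();
translate([593, -459, 0]) stool();
translate([593, 981, 0]) stool();
translate([1673, 261, 0]) stool();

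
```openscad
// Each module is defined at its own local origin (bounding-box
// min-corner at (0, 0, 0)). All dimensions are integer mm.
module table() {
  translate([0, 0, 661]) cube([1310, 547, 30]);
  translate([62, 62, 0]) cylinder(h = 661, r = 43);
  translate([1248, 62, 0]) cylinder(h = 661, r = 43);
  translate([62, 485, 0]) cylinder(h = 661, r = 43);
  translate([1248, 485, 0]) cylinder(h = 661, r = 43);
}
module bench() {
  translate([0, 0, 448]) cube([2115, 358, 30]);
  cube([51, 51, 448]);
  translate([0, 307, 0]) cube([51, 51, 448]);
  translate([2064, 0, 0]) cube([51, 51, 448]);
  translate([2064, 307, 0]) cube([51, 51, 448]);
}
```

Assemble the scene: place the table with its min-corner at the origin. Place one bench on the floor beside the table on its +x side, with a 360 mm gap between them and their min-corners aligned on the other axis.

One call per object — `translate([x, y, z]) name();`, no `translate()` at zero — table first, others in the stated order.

table();
translate([1670, 0, 0]) bench();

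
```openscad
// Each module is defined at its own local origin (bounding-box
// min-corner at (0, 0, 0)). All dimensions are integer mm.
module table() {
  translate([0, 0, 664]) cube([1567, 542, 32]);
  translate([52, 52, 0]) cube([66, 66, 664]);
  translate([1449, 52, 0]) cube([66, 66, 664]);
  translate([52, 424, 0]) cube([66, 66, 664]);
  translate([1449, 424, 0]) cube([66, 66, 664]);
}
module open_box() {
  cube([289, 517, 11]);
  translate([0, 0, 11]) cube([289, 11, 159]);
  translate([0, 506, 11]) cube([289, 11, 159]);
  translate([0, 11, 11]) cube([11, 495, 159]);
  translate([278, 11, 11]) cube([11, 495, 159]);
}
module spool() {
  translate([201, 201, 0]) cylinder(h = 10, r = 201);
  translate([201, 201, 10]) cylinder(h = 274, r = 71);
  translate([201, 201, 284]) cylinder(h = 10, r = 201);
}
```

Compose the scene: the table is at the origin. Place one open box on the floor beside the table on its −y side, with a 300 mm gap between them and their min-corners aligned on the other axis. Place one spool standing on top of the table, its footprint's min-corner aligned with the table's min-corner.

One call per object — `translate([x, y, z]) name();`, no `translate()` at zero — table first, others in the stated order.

table();
translate([0, -817, 0]) open_box();
translate([0, 0, 696]) spool();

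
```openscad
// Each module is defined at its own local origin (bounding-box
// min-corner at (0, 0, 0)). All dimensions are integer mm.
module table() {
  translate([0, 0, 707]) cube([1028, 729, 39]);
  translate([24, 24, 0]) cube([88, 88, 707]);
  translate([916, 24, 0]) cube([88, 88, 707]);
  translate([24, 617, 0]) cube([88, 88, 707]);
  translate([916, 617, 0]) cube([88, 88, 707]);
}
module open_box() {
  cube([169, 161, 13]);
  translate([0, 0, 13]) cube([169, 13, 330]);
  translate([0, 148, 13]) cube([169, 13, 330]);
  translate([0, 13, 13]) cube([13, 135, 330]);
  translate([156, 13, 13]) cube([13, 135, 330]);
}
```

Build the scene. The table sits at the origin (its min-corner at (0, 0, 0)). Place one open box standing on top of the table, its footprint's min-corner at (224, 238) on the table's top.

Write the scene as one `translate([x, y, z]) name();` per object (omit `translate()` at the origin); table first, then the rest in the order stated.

table();
translate([224, 238, 746]) open_box();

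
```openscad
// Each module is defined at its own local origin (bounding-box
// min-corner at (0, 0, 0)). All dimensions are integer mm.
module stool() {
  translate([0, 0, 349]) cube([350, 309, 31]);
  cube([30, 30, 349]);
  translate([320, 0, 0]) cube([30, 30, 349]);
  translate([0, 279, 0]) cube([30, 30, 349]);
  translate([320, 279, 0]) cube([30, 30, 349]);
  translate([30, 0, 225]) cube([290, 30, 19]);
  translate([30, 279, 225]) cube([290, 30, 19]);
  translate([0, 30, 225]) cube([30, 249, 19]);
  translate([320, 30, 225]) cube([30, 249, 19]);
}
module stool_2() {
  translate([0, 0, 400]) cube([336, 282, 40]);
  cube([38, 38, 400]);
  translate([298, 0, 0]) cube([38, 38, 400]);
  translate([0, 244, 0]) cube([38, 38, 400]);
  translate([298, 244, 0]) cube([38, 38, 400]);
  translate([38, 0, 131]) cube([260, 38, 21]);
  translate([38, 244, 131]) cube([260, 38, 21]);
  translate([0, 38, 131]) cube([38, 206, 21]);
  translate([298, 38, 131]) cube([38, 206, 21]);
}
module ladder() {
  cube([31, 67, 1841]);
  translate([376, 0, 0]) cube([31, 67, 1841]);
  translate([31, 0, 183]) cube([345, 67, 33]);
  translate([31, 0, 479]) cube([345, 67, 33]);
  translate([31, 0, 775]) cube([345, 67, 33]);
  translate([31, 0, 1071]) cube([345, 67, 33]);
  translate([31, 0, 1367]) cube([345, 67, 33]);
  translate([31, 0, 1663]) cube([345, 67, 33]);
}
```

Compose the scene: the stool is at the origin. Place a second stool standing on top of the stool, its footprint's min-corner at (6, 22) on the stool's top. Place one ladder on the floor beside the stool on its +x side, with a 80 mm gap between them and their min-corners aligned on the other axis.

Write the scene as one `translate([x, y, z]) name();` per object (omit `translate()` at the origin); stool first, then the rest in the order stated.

stool();
translate([6, 22, 380]) stool_2();
translate([430, 0, 0]) ladder();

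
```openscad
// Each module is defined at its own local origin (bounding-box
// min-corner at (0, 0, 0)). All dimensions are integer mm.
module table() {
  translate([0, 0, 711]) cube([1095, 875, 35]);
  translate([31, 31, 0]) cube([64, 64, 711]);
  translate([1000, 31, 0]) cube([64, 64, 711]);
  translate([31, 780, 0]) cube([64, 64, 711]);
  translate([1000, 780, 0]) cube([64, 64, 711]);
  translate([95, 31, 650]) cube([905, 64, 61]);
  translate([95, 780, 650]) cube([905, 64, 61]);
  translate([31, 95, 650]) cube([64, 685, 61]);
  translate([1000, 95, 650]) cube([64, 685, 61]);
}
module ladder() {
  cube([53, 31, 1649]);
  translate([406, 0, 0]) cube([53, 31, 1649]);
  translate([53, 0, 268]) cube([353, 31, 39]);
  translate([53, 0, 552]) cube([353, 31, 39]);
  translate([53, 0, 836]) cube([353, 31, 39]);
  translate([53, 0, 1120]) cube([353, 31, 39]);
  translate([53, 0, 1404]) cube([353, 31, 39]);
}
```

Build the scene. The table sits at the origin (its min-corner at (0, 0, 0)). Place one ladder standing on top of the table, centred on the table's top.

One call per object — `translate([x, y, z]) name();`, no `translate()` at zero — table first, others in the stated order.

table();
translate([318, 422, 746]) ladder();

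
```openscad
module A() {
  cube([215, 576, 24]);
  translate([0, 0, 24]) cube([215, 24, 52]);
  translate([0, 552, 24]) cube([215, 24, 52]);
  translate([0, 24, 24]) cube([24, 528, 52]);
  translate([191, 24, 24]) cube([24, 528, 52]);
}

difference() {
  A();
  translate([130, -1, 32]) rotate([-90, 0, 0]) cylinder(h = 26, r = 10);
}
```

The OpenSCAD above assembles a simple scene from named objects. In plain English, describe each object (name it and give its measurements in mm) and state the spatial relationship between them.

A is an open storage box with external size 215×576×76 mm and wall thickness 24 mm (the base is also 24 mm thick). The base covers the whole footprint; the four walls stand on the base, with the y-facing walls full-width and the x-facing walls fitting between their inner faces.

The open box has a circular hole of radius 10 mm through its front wall, centred at (x = 130, z = 32).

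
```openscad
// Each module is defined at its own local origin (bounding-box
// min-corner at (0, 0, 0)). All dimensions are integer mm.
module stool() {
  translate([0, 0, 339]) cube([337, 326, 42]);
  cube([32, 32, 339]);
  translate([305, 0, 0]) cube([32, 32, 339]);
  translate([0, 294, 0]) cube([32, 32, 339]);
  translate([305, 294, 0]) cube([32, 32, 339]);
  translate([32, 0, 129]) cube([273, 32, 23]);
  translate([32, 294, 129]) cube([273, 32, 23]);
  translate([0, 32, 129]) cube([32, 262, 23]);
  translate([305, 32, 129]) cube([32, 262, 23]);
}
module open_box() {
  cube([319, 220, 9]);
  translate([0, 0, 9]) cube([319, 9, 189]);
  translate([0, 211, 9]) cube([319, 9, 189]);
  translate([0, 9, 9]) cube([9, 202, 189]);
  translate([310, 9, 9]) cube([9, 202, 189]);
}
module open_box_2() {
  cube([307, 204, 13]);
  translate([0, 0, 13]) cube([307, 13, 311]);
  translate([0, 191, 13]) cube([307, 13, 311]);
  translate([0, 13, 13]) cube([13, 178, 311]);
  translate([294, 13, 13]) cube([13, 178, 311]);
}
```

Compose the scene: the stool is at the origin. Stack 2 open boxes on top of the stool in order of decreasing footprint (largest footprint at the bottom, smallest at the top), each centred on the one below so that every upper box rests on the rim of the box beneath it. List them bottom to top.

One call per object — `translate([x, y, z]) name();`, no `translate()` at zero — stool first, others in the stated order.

stool();
translate([9, 53, 381]) open_box();
translate([15, 61, 579]) open_box_2();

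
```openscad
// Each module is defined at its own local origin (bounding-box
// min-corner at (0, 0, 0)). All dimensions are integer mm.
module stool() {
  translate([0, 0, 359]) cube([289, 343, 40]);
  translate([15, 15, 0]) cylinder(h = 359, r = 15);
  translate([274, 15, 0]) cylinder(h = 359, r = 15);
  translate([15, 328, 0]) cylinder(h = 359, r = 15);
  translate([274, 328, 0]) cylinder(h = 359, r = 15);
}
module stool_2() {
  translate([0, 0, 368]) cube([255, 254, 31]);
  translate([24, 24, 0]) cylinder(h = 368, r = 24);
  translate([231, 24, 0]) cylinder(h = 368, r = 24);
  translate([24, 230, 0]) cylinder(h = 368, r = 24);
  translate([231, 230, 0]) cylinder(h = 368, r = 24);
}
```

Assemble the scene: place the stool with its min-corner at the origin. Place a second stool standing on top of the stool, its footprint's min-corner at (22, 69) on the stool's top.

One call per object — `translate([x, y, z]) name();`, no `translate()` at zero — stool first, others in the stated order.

stool();
translate([22, 69, 399]) stool_2();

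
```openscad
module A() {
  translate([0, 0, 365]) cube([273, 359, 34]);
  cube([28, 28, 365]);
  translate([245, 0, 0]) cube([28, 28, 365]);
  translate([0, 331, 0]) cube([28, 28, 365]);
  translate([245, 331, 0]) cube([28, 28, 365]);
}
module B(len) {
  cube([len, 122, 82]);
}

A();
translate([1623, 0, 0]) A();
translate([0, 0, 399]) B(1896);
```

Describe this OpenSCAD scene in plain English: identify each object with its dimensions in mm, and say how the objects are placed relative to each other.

A is a simple wooden stool: a rectangular seat 273 mm (x) by 359 mm (y), 34 mm thick, top face at z = 399 mm, on four square legs, each 28×28 mm in cross-section. The legs rest on z = 0, each flush with a corner of the seat.

B is a rectangular beam 1896 mm long (x), 122 mm deep (y), 82 mm thick (z).

The beam spans the tops of two stools placed 1350 mm apart, resting at z = 399 mm.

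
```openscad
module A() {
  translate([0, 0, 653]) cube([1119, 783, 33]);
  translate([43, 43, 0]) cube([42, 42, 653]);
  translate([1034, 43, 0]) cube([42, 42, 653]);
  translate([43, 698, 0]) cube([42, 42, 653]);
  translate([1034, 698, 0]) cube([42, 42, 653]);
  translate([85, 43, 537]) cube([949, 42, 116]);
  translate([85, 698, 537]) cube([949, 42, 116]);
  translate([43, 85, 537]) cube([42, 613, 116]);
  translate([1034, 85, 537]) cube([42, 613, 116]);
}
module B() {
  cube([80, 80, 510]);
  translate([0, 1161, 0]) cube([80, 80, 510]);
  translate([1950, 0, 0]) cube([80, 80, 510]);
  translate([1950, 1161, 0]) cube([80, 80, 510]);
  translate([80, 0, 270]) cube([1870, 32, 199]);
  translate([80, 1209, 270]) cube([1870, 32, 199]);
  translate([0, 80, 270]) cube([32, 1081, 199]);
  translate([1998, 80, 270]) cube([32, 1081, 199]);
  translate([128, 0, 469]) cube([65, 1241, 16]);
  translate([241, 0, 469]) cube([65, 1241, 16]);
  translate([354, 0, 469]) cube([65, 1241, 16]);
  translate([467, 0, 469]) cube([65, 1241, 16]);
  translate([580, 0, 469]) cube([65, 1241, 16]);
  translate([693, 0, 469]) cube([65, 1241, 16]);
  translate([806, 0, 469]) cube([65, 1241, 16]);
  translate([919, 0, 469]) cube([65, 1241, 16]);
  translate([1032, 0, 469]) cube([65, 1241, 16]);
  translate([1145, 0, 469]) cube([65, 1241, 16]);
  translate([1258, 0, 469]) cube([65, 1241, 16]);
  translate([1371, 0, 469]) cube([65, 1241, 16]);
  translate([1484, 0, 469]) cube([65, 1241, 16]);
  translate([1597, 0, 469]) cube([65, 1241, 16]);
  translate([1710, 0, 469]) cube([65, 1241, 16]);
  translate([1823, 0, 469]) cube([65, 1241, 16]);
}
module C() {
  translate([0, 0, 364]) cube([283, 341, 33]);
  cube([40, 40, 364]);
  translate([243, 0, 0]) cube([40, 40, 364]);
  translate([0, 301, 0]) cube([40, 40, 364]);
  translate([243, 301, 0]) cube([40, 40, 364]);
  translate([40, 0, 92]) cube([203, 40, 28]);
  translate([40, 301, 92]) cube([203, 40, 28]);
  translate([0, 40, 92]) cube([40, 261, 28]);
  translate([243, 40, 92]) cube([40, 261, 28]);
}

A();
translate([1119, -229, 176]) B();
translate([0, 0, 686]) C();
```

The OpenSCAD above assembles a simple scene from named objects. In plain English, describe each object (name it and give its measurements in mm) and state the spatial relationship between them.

A is a rectangular dining table. The top is 1119×783×33 mm with its upper surface at z = 686 mm. It stands on four 42×42 mm square legs, each inset 43 mm from the nearest pair of top edges, running from the floor to the underside of the top. Four apron rails, 42 mm thick and 116 mm tall, run between adjacent legs with their top edges flush with the underside of the top and their outer faces flush with the legs' outer faces.

B is a bed frame 2030 mm long (x) by 1241 mm wide (y). Four 80×80 mm corner posts, 510 mm tall, at the corners of the footprint. Four rails of 32 mm thickness and 199 mm height run between adjacent posts with their undersides at z = 270 mm, their outer faces flush with the outside of the frame (the two x-running rails run between the posts' inner faces; the two y-running rails run between the posts' inner faces). 16 slats, each 65 mm wide (x) and 16 mm thick, lie across the top of the two x-running rails, running the full 1241 mm width of the frame in y; the slats are evenly spaced along x between the inner faces of the end posts with equal gaps (rounded down to the nearest mm) at the −x end and between each pair — any rounding remainder accumulates at the +x end.

C is a four-legged stool. The seat is 283×341 mm, 33 mm thick, top at z = 397 mm. It stands on four square legs, each 40×40 mm in cross-section, from z = 0 to the seat underside, each flush with a corner of the seat. Four stretchers, 40 mm wide and 28 mm tall, connect adjacent legs with their undersides at z = 92 mm, each running between the inner faces of the legs it joins and aligned with the legs' outer faces on the other axis.

The bed frame is beside the table with their tops flush at z = 686. The stool is on top of the table.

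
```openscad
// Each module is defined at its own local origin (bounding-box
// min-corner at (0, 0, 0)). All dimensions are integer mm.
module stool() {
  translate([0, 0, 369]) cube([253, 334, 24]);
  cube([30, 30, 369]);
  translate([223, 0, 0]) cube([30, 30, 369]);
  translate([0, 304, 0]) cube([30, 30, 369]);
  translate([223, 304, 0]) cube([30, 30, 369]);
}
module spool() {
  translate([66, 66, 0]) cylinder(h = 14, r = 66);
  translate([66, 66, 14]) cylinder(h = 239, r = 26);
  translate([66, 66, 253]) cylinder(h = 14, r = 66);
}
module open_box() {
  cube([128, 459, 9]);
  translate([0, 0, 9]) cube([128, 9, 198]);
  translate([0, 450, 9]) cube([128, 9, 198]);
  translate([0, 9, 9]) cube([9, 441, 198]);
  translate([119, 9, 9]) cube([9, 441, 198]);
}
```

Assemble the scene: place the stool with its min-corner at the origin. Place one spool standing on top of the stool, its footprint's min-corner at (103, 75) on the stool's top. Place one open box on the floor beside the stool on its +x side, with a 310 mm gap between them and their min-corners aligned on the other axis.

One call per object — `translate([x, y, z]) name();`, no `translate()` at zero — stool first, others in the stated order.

stool();
translate([103, 75, 393]) spool();
translate([563, 0, 0]) open_box();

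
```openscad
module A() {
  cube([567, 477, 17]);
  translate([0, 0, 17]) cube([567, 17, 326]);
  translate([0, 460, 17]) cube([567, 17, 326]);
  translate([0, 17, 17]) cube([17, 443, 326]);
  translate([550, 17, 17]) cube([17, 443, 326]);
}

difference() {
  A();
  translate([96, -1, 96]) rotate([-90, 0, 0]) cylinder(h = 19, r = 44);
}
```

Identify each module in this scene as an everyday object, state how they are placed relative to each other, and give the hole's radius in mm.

A is an open box. The open box has a circular hole through its front wall. The hole's radius is 44 mm.

The subtracted cylinder has r = 44 mm.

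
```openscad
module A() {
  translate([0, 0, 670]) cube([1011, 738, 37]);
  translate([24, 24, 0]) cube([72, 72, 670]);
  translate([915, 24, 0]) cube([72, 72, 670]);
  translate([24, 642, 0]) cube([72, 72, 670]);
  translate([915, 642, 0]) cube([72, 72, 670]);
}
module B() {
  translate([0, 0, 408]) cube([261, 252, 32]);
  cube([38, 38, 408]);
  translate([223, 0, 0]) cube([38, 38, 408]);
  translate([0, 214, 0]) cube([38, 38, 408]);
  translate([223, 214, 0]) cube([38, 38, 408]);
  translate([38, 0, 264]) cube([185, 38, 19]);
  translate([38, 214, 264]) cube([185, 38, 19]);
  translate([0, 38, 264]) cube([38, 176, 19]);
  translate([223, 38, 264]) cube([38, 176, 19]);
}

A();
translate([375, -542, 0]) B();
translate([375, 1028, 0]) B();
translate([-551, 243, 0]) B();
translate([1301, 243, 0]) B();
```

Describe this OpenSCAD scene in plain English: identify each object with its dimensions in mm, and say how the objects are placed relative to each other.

A is a table: top 1011 mm (x) × 738 mm (y), 37 mm thick, upper face at z = 707 mm, on four 72×72 mm square legs, each inset 24 mm from the nearest pair of top edges, running from z = 0 to the bottom of the top.

B is a four-legged stool. The seat is 261×252 mm, 32 mm thick, top at z = 440 mm. It stands on four square legs, each 38×38 mm in cross-section, from z = 0 to the seat underside, each flush with a corner of the seat. Four stretchers, 38 mm wide and 19 mm tall, connect adjacent legs with their undersides at z = 264 mm, each running between the inner faces of the legs it joins and aligned with the legs' outer faces on the other axis.

Four stools sit around the table at the −y, +y, −x, +x sides.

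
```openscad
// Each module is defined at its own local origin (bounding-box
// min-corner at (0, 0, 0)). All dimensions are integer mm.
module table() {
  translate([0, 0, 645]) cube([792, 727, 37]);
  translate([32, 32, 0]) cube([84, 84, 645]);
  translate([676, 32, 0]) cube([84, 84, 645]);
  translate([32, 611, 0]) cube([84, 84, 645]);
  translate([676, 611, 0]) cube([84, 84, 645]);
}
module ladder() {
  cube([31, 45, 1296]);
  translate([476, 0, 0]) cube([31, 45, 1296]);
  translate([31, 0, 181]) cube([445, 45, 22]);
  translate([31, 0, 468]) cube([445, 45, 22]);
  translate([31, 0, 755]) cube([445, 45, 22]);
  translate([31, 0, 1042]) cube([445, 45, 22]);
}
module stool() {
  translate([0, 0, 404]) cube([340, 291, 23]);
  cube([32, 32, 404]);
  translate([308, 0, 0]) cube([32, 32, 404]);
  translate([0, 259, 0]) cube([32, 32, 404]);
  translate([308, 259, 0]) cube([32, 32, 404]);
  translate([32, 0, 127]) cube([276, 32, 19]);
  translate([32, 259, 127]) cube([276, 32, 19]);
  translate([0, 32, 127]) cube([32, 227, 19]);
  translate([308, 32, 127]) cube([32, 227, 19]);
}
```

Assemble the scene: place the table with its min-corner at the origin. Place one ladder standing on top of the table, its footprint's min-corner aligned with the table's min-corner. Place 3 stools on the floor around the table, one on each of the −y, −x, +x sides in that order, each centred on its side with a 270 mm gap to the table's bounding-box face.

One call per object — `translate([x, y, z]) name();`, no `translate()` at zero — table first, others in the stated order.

table();
translate([0, 0, 682]) ladder();
translate([226, -561, 0]) stool();
translate([-610, 218, 0]) stool();
translate([1062, 218, 0]) stool();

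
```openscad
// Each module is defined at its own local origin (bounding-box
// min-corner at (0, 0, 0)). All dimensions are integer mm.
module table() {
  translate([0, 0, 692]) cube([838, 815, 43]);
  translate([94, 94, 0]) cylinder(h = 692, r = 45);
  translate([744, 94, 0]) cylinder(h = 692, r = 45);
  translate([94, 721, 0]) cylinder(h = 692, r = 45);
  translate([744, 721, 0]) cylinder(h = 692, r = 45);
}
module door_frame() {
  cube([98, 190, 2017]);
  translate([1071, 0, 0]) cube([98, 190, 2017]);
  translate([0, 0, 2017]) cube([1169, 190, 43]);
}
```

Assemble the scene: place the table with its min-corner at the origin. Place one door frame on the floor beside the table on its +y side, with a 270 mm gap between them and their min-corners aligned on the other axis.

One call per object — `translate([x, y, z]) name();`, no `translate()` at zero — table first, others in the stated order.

table();
translate([0, 1085, 0]) door_frame();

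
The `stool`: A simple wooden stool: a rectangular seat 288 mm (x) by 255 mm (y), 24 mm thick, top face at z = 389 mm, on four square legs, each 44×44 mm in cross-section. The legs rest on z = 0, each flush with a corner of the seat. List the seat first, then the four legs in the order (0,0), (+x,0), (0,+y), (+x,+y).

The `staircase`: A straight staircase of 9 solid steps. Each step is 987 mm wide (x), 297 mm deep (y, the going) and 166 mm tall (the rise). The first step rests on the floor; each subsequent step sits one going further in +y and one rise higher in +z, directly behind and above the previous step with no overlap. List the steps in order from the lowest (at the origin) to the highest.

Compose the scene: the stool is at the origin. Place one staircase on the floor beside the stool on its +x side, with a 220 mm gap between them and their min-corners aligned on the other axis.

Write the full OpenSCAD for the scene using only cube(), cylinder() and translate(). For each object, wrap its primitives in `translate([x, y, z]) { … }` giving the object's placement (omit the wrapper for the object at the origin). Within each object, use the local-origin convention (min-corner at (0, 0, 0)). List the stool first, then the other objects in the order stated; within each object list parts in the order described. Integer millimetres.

translate([0, 0, 365]) cube([288, 255, 24]);
cube([44, 44, 365]);
translate([244, 0, 0]) cube([44, 44, 365]);
translate([0, 211, 0]) cube([44, 44, 365]);
translate([244, 211, 0]) cube([44, 44, 365]);
translate([508, 0, 0]) {
  cube([987, 297, 166]);
  translate([0, 297, 166]) cube([987, 297, 166]);
  translate([0, 594, 332]) cube([987, 297, 166]);
  translate([0, 891, 498]) cube([987, 297, 166]);
  translate([0, 1188, 664]) cube([987, 297, 166]);
  translate([0, 1485, 830]) cube([987, 297, 166]);
  translate([0, 1782, 996]) cube([987, 297, 166]);
  translate([0, 2079, 1162]) cube([987, 297, 166]);
  translate([0, 2376, 1328]) cube([987, 297, 166]);
}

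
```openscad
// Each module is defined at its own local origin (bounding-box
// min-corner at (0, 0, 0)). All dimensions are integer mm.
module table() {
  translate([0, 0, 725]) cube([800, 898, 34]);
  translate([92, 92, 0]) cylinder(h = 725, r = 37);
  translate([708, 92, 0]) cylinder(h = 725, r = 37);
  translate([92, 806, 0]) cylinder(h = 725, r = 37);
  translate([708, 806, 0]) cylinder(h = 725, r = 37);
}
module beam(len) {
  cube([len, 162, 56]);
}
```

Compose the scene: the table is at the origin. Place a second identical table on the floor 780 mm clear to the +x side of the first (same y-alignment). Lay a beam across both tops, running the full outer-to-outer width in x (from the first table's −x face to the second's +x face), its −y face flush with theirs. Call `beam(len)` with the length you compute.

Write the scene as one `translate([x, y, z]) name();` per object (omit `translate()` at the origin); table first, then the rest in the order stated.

table();
translate([1580, 0, 0]) table();
translate([0, 0, 759]) beam(2380);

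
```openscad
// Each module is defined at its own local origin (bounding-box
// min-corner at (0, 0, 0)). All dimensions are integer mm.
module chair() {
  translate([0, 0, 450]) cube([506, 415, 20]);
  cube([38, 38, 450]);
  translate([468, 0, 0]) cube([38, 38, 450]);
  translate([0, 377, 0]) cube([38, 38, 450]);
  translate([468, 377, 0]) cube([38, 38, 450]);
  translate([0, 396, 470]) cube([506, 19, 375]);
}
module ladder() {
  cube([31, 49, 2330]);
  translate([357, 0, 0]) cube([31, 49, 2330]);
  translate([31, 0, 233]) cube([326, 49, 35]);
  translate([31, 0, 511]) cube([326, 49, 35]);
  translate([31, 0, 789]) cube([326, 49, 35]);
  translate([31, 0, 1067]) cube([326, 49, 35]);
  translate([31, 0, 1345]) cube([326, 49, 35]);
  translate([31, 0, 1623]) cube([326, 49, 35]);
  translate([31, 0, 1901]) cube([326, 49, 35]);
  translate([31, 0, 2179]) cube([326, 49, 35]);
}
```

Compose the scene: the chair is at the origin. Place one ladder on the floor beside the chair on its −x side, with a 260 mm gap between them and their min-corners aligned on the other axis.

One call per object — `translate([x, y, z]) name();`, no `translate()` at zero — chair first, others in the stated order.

chair();
translate([-648, 0, 0]) ladder();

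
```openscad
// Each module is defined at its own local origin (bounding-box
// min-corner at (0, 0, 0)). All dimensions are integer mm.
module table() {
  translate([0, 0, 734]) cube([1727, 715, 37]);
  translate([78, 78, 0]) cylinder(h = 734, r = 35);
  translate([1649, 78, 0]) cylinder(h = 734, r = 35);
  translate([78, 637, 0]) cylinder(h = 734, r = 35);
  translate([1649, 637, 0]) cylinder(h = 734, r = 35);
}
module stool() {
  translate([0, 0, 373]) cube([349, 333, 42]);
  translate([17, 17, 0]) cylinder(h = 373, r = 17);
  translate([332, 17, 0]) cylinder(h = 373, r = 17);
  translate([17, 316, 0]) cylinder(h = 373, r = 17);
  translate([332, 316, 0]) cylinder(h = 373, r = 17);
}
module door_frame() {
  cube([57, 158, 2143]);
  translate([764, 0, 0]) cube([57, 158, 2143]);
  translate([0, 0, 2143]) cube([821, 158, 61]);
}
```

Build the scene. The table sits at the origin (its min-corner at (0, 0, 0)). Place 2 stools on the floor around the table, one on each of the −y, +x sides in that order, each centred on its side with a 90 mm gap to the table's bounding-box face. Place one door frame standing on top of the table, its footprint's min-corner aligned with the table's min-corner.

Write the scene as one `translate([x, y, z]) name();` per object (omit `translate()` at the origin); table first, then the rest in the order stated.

table();
translate([689, -423, 0]) stool();
translate([1817, 191, 0]) stool();
translate([0, 0, 771]) door_frame();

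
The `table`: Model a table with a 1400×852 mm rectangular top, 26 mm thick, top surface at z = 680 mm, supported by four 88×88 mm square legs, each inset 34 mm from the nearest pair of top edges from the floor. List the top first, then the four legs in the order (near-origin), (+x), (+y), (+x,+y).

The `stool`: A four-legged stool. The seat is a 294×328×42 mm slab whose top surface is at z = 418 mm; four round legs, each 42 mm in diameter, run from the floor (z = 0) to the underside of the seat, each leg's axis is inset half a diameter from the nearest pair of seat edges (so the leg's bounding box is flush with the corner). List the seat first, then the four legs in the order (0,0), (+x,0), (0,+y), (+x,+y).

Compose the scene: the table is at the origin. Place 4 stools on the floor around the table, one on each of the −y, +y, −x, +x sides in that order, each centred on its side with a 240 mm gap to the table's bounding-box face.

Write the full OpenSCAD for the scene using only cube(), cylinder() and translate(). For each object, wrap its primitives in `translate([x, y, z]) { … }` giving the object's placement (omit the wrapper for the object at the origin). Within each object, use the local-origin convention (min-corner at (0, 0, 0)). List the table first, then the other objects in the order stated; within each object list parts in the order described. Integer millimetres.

translate([0, 0, 654]) cube([1400, 852, 26]);
translate([34, 34, 0]) cube([88, 88, 654]);
translate([1278, 34, 0]) cube([88, 88, 654]);
translate([34, 730, 0]) cube([88, 88, 654]);
translate([1278, 730, 0]) cube([88, 88, 654]);
translate([553, -568, 0]) {
  translate([0, 0, 376]) cube([294, 328, 42]);
  translate([21, 21, 0]) cylinder(h = 376, r = 21);
  translate([273, 21, 0]) cylinder(h = 376, r = 21);
  translate([21, 307, 0]) cylinder(h = 376, r = 21);
  translate([273, 307, 0]) cylinder(h = 376, r = 21);
}
translate([553, 1092, 0]) {
  translate([0, 0, 376]) cube([294, 328, 42]);
  translate([21, 21, 0]) cylinder(h = 376, r = 21);
  translate([273, 21, 0]) cylinder(h = 376, r = 21);
  translate([21, 307, 0]) cylinder(h = 376, r = 21);
  translate([273, 307, 0]) cylinder(h = 376, r = 21);
}
translate([-534, 262, 0]) {
  translate([0, 0, 376]) cube([294, 328, 42]);
  translate([21, 21, 0]) cylinder(h = 376, r = 21);
  translate([273, 21, 0]) cylinder(h = 376, r = 21);
  translate([21, 307, 0]) cylinder(h = 376, r = 21);
  translate([273, 307, 0]) cylinder(h = 376, r = 21);
}
translate([1640, 262, 0]) {
  translate([0, 0, 376]) cube([294, 328, 42]);
  translate([21, 21, 0]) cylinder(h = 376, r = 21);
  translate([273, 21, 0]) cylinder(h = 376, r = 21);
  translate([21, 307, 0]) cylinder(h = 376, r = 21);
  translate([273, 307, 0]) cylinder(h = 376, r = 21);
}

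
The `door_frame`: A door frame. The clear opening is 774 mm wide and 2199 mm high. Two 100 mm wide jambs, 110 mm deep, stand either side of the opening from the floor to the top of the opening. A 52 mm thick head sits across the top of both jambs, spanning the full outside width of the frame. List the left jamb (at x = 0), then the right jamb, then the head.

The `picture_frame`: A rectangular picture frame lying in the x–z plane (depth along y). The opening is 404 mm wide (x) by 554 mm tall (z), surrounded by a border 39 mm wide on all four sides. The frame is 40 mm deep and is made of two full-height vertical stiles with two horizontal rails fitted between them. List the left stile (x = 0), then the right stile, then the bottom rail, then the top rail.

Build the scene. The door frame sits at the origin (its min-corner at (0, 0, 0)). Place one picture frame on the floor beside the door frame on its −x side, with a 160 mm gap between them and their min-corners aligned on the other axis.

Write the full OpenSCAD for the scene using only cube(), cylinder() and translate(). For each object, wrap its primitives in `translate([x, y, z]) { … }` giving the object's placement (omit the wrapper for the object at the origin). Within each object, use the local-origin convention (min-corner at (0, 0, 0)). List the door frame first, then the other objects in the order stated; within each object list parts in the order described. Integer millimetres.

cube([100, 110, 2199]);
translate([874, 0, 0]) cube([100, 110, 2199]);
translate([0, 0, 2199]) cube([974, 110, 52]);
translate([-642, 0, 0]) {
  cube([39, 40, 632]);
  translate([443, 0, 0]) cube([39, 40, 632]);
  translate([39, 0, 0]) cube([404, 40, 39]);
  translate([39, 0, 593]) cube([404, 40, 39]);
}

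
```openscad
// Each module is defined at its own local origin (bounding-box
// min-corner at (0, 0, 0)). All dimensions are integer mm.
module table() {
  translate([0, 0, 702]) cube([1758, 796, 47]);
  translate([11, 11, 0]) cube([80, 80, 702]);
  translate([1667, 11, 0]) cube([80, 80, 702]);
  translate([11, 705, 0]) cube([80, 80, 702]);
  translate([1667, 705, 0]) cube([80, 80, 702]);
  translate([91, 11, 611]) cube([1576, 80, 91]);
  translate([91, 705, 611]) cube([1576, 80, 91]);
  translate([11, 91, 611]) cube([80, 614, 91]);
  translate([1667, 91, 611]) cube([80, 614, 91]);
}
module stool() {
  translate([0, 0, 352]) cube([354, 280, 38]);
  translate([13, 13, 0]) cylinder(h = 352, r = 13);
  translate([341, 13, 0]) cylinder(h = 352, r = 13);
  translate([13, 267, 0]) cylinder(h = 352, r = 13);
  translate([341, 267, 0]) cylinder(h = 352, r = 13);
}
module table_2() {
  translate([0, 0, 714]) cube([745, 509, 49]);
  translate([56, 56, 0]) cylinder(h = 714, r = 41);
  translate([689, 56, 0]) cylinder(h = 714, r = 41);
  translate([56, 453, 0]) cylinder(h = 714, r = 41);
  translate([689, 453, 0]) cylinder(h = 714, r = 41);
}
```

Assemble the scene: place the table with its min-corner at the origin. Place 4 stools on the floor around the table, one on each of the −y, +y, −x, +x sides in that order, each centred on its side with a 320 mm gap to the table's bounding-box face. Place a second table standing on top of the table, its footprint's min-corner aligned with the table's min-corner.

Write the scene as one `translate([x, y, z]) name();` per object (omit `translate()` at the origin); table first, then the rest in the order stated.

table();
translate([702, -600, 0]) stool();
translate([702, 1116, 0]) stool();
translate([-674, 258, 0]) stool();
translate([2078, 258, 0]) stool();
translate([0, 0, 749]) table_2();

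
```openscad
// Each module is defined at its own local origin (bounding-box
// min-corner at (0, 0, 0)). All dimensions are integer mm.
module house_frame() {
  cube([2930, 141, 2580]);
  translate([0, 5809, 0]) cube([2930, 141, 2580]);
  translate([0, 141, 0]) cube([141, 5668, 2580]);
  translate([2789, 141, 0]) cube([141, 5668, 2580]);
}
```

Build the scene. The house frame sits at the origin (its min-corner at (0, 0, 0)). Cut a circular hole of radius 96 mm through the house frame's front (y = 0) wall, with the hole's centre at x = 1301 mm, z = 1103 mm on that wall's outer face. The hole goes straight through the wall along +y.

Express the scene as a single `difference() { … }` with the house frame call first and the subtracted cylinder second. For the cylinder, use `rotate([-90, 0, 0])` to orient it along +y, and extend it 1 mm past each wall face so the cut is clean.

difference() {
  house_frame();
  translate([1301, -1, 1103]) rotate([-90, 0, 0]) cylinder(h = 143, r = 96);
}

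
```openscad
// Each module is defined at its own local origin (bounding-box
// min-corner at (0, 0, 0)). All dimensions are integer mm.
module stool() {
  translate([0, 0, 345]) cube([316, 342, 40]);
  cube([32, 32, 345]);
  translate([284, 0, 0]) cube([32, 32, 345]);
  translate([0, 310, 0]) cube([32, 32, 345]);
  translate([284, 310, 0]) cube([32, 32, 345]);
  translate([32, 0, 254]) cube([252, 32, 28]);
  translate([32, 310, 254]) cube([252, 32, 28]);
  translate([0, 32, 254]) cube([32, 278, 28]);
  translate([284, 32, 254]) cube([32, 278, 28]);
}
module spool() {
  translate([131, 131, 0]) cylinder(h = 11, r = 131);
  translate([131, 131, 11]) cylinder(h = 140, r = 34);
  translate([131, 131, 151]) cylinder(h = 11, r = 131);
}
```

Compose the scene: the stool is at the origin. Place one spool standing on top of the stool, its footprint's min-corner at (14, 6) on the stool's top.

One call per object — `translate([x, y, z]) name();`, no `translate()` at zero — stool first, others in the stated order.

stool();
translate([14, 6, 385]) spool();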